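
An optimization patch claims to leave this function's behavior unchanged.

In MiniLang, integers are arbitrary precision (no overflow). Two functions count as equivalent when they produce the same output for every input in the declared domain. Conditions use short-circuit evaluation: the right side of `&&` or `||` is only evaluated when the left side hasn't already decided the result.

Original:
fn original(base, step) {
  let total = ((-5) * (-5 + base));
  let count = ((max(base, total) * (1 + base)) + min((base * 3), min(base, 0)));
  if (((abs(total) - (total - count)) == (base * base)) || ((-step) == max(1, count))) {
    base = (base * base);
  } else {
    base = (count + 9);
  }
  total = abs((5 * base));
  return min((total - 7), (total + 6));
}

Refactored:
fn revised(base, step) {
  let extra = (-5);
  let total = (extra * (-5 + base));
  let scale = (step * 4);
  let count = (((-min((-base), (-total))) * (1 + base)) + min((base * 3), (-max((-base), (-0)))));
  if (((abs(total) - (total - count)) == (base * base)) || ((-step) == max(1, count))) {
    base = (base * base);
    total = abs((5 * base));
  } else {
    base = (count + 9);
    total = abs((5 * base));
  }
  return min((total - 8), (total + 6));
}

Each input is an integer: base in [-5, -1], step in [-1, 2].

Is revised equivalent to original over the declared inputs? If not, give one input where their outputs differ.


Evaluate both at base=-5, step=-1.
original: total=50, then count=-215, then (((abs(total) - (total - count)) == (base * base)) || ((-step) == max(1, count))) is true, then base=25, then total=125, then returns 118
revised: extra=-5, then total=50, then scale=-4, then count=-215, then (((abs(total) - (total - count)) == (base * base)) || ((-step) == max(1, count))) is true, then base=25, then total=125, then returns 117
118 and 117 differ, so these are not the same function on this domain.
verdict: not equivalent; witness: base=-5, step=-1


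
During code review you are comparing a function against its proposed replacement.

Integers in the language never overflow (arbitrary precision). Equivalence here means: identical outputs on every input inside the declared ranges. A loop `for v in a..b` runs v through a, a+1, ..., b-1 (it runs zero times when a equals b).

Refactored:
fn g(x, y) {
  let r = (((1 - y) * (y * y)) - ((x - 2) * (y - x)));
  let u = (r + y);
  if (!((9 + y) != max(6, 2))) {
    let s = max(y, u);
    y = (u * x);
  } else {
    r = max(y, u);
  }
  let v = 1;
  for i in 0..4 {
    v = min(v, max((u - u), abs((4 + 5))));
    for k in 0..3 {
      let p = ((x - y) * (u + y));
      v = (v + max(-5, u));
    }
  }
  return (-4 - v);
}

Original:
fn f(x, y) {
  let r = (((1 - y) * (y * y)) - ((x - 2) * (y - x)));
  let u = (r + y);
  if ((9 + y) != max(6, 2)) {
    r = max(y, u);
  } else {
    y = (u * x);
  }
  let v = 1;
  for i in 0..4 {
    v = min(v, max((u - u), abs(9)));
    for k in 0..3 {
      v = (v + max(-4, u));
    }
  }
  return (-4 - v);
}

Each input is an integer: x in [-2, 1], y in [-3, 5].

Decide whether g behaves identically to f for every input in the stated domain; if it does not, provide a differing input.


There is a counterexample at x=-2, y=4: 43 on one side, 55 on the other.
f: r becomes -24; next u becomes -20; next ((9 + y) != max(6, 2)) evaluates to true; next r becomes 4; next v becomes 1; next at i=0:; next v becomes 1; next at k=0:; next v becomes -3; next at k=1:; next v becomes -7; next at k=2:; next v becomes -11; next at i=1:; next v becomes -11; next at k=0:; next v becomes -15; next at k=1:; next v becomes -19; next at k=2:; next v becomes -23; next at i=2:; next v becomes -23; next at k=0:; next v becomes -27; next at k=1:; next v becomes -31; next at k=2:; next v becomes -35; next at i=3:; next v becomes -35; next at k=0:; next v becomes -39; next at k=1:; next v becomes -43; next at k=2:; next v becomes -47; next final value 43
g: r becomes -24; next u becomes -20; next (!((9 + y) != max(6, 2))) evaluates to false; next r becomes 4; next v becomes 1; next at i=0:; next v becomes 1; next at k=0:; next p becomes 96; next v becomes -4; next at k=1:; next p becomes 96; next v becomes -9; next at k=2:; next p becomes 96; next v becomes -14; next at i=1:; next v becomes -14; next at k=0:; next p becomes 96; next v becomes -19; next at k=1:; next p becomes 96; next v becomes -24; next at k=2:; next p becomes 96; next v becomes -29; next at i=2:; next v becomes -29; next at k=0:; next p becomes 96; next v becomes -34; next at k=1:; next p becomes 96; next v becomes -39; next at k=2:; next p becomes 96; next v becomes -44; next at i=3:; next v becomes -44; next at k=0:; next p becomes 96; next v becomes -49; next at k=1:; next p becomes 96; next v becomes -54; next at k=2:; next p becomes 96; next v becomes -59; next final value 55
verdict: not equivalent; witness: x=-2, y=4


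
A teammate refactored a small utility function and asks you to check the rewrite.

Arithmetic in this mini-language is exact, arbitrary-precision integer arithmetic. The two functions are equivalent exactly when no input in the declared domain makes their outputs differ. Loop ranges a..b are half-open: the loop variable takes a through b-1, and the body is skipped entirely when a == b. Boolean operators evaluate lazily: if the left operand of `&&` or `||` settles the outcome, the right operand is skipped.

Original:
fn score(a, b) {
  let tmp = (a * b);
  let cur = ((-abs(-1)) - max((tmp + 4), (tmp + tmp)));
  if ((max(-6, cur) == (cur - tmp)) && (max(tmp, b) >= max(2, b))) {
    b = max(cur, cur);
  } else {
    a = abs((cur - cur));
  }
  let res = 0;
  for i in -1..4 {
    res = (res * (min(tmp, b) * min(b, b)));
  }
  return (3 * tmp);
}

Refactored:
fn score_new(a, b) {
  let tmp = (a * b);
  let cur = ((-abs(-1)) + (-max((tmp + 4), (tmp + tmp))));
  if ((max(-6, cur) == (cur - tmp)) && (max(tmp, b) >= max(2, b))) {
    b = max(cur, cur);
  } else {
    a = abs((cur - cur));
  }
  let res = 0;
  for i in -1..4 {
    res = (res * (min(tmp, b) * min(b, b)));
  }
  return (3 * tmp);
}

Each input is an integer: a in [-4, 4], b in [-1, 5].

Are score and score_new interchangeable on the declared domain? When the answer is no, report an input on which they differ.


Differences: arithmetic usage differs — yet all 63 inputs agree.
verdict: equivalent


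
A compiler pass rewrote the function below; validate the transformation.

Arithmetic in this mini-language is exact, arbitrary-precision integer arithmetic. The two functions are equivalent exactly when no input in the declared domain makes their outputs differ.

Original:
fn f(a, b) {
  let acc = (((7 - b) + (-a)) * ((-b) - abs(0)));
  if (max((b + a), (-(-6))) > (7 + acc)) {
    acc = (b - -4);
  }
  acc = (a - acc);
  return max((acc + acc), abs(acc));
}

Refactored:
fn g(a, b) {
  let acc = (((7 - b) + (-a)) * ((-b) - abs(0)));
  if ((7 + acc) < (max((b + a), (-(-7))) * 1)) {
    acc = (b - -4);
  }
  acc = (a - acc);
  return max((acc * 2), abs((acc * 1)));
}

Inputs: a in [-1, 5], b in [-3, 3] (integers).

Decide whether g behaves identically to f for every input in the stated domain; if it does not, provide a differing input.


Run the pair on a=5, b=1.
f: acc=-1, then (max((b + a), (-(-6))) > (7 + acc)) is false, then acc=6, then returns 12
g: acc=-1, then ((7 + acc) < (max((b + a), (-(-7))) * 1)) is true, then acc=5, then acc=0, then returns 0
12 and 0 differ, so these are not the same function on this domain.
verdict: not equivalent; witness: a=5, b=1


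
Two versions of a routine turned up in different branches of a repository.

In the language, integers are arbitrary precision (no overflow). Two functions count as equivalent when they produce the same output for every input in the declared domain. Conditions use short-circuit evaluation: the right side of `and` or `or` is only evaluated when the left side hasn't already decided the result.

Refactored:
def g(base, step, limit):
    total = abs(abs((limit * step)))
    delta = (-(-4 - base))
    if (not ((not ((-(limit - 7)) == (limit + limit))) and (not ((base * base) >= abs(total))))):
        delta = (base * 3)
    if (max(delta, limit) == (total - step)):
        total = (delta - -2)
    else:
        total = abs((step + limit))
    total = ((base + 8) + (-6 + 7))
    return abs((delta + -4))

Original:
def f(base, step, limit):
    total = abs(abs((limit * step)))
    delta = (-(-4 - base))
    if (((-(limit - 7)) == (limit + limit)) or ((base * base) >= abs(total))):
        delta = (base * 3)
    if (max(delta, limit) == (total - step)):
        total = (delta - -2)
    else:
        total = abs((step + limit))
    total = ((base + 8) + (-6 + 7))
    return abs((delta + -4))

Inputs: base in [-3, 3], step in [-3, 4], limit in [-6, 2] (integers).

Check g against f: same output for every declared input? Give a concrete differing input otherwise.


Behavior is preserved: although boolean connective usage differs, the outputs never diverge.
Tracing base=0, step=2, limit=-2: f: total = 4; delta = 4; (((-(limit - 7)) == (limit + limit)) or ((base * base) >= abs(total))) -> false; (max(delta, limit) == (total - step)) -> false; total = 0; total = 9; return 0 | g: total = 4; delta = 4; (not ((not ((-(limit - 7)) == (limit + limit))) and (not ((base * base) >= abs(total))))) -> false; (max(delta, limit) == (total - step)) -> false; total = 0; total = 9; return 0 — matching result 0.
Sweeping the whole domain (504 inputs) finds no disagreement.
verdict: equivalent


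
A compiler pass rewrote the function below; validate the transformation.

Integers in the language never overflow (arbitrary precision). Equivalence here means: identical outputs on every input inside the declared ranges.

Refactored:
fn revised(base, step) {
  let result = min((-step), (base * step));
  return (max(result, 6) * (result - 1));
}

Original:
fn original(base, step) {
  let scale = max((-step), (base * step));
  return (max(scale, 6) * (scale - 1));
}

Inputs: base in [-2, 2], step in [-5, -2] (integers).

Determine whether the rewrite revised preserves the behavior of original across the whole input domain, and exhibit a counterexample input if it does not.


The rewrite breaks on base=-2, step=-5, where the results are 90 and 24.
original: scale=10, then returns 90
revised: result=5, then returns 24
verdict: not equivalent; witness: base=-2, step=-5


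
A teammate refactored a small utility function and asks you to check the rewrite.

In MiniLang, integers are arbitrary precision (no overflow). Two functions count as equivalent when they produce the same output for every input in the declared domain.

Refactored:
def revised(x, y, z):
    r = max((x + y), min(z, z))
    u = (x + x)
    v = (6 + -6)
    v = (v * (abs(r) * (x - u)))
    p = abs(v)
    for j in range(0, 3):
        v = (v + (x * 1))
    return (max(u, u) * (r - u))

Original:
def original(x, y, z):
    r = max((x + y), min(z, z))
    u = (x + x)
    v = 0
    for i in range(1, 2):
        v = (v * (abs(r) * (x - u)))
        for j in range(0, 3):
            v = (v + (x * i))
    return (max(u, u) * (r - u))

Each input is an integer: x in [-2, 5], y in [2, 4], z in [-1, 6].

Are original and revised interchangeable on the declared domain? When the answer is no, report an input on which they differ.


The two versions differ — the changes include local variable names differ; min/max/abs usage differs; constant usage differs; arithmetic usage differs; loop structure differs.
Spot check at x=-1, y=4, z=0 — original: r := 3 | u := -2 | v := 0 | iter i=1: | v := 0 | iter j=0: | v := -1 | iter j=1: | v := -2 | iter j=2: | v := -3 | result -10. revised: r := 3 | u := -2 | v := 0 | v := 0 | p := 0 | iter j=0: | v := -1 | iter j=1: | v := -2 | iter j=2: | v := -3 | result -10. Both give -10.
Across all 192 domain points the two functions coincide.
verdict: equivalent


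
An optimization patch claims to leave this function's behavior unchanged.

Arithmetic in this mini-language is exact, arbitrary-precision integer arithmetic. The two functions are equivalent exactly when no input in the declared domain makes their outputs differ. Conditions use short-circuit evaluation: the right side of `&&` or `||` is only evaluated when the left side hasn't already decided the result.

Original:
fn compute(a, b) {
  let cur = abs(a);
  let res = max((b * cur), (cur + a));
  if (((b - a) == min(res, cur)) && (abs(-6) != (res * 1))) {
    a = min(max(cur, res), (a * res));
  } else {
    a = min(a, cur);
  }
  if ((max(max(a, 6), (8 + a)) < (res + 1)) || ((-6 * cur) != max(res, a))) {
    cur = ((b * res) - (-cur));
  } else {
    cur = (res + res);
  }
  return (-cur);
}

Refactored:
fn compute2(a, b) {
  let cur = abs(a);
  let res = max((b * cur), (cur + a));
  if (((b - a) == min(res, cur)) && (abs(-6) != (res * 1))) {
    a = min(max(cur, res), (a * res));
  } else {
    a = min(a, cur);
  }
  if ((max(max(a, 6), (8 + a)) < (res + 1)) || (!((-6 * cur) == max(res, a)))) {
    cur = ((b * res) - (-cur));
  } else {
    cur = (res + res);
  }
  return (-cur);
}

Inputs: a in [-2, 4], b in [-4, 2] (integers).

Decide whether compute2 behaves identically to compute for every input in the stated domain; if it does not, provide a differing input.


Although comparison usage differs, and boolean connective usage differs, 49/49 inputs agree.
verdict: equivalent


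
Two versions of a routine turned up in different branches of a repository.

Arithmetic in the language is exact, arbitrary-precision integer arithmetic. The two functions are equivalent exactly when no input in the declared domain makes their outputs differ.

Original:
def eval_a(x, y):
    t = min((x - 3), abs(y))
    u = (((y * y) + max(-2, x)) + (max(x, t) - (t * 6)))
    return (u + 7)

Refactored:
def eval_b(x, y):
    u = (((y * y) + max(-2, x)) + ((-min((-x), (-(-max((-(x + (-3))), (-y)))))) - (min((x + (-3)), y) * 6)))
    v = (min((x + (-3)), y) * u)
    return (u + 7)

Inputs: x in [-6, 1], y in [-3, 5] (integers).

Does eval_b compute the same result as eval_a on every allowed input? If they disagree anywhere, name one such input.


These are not equivalent — on x=1, y=-3 the outputs split (30 vs 36).
eval_a: t = -2; u = 23; return 30
eval_b: u = 29; v = -87; return 36
verdict: not equivalent; witness: x=1, y=-3


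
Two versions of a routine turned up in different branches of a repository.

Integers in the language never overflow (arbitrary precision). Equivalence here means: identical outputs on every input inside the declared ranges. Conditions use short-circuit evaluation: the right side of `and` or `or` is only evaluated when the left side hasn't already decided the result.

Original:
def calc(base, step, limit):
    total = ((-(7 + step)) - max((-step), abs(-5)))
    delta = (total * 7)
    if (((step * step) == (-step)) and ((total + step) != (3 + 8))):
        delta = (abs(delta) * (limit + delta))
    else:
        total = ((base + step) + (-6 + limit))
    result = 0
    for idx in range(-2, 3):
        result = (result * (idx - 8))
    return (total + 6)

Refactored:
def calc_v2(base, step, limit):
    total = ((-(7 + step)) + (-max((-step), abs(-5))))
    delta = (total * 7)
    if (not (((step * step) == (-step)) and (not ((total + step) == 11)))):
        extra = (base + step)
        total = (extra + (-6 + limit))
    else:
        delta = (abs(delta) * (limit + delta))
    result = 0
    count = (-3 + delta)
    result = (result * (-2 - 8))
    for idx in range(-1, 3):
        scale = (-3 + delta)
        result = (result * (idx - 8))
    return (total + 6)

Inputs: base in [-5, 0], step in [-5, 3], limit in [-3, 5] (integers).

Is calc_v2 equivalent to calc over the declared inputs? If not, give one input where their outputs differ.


This is a faithful refactor — comparison usage differs, and loop structure differs, and statement counts differ, and boolean connective usage differs, and local variable names differ, and arithmetic usage differs, and constant usage differs, but the computed results match everywhere.
As a probe, take base=-4, step=-4, limit=2: calc runs total := -8 | delta := -56 | (((step * step) == (-step)) and ((total + step) != (3 + 8))): false | total := -12 | result := 0 | iter idx=-2: | result := 0 | iter idx=-1: | result := 0 | iter idx=0: | result := 0 | iter idx=1: | result := 0 | iter idx=2: | result := 0 | result -6; calc_v2 runs total := -8 | delta := -56 | (not (((step * step) == (-step)) and (not ((total + step) == 11)))): true | extra := -8 | total := -12 | result := 0 | count := -59 | result := 0 | iter idx=-1: | scale := -59 | result := 0 | iter idx=0: | scale := -59 | result := 0 | iter idx=1: | scale := -59 | result := 0 | iter idx=2: | scale := -59 | result := 0 | result -6; both end at -6.
Every one of the 486 inputs gives matching results.
verdict: equivalent


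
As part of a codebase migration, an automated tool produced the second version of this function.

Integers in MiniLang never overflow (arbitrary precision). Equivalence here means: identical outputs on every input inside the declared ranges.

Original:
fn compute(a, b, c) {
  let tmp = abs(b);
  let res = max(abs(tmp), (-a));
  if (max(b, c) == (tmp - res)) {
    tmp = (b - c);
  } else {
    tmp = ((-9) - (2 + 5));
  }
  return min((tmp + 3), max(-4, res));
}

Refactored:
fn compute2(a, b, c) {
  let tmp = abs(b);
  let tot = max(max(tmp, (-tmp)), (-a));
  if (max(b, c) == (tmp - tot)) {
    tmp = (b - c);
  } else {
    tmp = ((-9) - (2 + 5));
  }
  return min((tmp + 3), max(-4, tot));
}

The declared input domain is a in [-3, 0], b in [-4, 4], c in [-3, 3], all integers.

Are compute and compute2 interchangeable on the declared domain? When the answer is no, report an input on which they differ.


Comparing the listings, the differences include: min/max/abs usage differs, plus local variable names differ.
Spot check at a=-2, b=-2, c=-3 — compute: tmp becomes 2; next res becomes 2; next (max(b, c) == (tmp - res)) evaluates to false; next tmp becomes -16; next final value -13. compute2: tmp becomes 2; next tot becomes 2; next (max(b, c) == (tmp - tot)) evaluates to false; next tmp becomes -16; next final value -13. Both give -13.
Checked all 252 inputs in the declared domain: the outputs agree on every one.
verdict: equivalent


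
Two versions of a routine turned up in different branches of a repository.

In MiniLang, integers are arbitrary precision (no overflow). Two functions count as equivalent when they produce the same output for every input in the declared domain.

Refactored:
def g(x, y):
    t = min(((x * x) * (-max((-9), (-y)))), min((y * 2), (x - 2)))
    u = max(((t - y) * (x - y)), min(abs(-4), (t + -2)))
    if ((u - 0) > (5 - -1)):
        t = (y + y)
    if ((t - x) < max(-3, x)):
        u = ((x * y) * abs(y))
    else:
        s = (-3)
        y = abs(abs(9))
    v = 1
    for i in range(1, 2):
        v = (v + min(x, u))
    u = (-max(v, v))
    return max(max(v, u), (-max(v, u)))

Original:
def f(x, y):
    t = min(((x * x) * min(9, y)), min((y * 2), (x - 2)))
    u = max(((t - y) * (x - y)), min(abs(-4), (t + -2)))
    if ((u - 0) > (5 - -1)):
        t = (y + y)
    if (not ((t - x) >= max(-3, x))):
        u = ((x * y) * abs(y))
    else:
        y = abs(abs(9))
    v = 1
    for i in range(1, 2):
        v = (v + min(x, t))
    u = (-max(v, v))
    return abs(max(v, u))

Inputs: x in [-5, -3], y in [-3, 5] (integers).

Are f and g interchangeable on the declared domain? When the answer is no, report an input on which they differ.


There is a counterexample at x=-5, y=-3: 5 on one side, 4 on the other.
f: t becomes -75; next u becomes 144; next ((u - 0) > (5 - -1)) evaluates to true; next t becomes -6; next (not ((t - x) >= max(-3, x))) evaluates to false; next y becomes 9; next v becomes 1; next at i=1:; next v becomes -5; next u becomes 5; next final value 5
g: t becomes -75; next u becomes 144; next ((u - 0) > (5 - -1)) evaluates to true; next t becomes -6; next ((t - x) < max(-3, x)) evaluates to false; next s becomes -3; next y becomes 9; next v becomes 1; next at i=1:; next v becomes -4; next u becomes 4; next final value 4
verdict: not equivalent; witness: x=-5, y=-3


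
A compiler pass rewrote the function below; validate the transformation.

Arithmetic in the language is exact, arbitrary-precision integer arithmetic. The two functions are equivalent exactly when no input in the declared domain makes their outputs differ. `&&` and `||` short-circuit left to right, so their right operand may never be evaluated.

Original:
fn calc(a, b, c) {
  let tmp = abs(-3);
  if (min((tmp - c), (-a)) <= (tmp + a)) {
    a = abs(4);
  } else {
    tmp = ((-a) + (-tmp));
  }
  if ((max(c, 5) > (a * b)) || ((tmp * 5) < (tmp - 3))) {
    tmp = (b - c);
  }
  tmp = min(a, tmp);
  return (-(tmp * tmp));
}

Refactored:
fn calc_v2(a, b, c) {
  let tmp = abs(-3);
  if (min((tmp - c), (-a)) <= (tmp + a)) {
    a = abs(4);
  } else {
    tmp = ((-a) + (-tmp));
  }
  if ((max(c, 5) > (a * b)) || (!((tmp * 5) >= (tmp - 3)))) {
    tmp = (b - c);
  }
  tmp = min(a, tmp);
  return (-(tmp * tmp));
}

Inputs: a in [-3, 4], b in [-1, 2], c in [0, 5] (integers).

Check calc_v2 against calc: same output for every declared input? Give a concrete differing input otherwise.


Side by side, the visible changes include: comparison usage differs, boolean connective usage differs.
Tracing a=3, b=1, c=1: calc: tmp := 3 | (min((tmp - c), (-a)) <= (tmp + a)): true | a := 4 | ((max(c, 5) > (a * b)) || ((tmp * 5) < (tmp - 3))): true | tmp := 0 | tmp := 0 | result 0 | calc_v2: tmp := 3 | (min((tmp - c), (-a)) <= (tmp + a)): true | a := 4 | ((max(c, 5) > (a * b)) || (!((tmp * 5) >= (tmp - 3)))): true | tmp := 0 | tmp := 0 | result 0 — matching result 0.
An exhaustive pass over the 192 declared inputs shows identical outputs.
verdict: equivalent


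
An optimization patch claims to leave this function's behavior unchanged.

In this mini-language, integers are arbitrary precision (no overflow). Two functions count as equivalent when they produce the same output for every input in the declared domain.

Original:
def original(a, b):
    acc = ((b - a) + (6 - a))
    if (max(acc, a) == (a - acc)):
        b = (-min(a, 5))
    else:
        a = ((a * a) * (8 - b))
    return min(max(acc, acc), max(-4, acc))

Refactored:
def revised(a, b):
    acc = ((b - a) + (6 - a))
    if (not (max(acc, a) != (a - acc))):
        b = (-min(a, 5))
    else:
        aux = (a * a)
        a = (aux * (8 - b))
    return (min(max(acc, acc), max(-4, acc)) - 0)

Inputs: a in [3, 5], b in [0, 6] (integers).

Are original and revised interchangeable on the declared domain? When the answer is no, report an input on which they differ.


Behavior is preserved: although boolean connective usage differs, statement counts differ, arithmetic usage differs, local variable names differ, constant usage differs, comparison usage differs, the outputs never diverge.
Spot check at a=5, b=2 — original: acc = -2; (max(acc, a) == (a - acc)) -> false; a = 150; return -2. revised: acc = -2; (not (max(acc, a) != (a - acc))) -> false; aux = 25; a = 150; return -2. Both give -2.
Sweeping the whole domain (21 inputs) finds no disagreement.
verdict: equivalent


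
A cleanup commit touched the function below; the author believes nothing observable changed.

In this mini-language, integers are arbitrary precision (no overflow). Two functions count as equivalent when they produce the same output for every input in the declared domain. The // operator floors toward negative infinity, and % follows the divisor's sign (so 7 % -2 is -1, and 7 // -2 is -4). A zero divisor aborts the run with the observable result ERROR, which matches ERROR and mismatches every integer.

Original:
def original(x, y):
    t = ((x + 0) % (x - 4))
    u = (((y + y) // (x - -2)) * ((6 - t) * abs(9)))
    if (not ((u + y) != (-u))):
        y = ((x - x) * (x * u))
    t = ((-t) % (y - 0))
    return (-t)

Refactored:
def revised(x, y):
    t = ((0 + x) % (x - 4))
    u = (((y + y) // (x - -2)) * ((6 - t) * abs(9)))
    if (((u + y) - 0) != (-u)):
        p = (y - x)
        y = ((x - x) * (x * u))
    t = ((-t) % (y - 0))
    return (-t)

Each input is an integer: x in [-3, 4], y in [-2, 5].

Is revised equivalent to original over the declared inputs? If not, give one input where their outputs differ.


Consider the input x=-3, y=-2.
original: t becomes -3; next u becomes 324; next (not ((u + y) != (-u))) evaluates to false; next t becomes -1; next final value 1
revised: t becomes -3; next u becomes 324; next (((u + y) - 0) != (-u)) evaluates to true; next p becomes 1; next y becomes 0; next hits division by zero so the output is ERROR
1 vs ERROR — the two versions disagree here.
verdict: not equivalent; witness: x=-3, y=-2


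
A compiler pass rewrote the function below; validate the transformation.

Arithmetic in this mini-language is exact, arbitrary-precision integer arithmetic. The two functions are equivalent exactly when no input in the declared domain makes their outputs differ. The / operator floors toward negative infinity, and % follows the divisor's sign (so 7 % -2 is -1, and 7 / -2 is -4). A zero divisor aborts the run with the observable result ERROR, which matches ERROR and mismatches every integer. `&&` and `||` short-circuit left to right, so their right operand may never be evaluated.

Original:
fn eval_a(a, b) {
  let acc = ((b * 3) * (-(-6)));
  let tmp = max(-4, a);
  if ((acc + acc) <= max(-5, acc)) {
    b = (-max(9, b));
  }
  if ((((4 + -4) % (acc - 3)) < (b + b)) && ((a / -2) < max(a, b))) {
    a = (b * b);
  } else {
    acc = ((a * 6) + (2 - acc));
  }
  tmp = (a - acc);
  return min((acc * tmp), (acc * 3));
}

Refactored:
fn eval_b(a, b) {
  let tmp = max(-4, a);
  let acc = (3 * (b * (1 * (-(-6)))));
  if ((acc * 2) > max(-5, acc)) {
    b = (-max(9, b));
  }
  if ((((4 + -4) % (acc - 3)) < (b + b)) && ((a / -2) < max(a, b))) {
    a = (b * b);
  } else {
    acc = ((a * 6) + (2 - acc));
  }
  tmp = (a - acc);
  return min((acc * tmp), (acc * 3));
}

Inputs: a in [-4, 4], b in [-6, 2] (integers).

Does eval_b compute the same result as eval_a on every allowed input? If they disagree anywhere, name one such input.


Not equivalent: a=-3, b=2 separates them (-1152 vs -2548).
eval_a: acc = 36; tmp = -3; ((acc + acc) <= max(-5, acc)) -> false; ((((4 + -4) % (acc - 3)) < (b + b)) && ((a / -2) < max(a, b))) -> true; a = 4; tmp = -32; return -1152
eval_b: tmp = -3; acc = 36; ((acc * 2) > max(-5, acc)) -> true; b = -9; ((((4 + -4) % (acc - 3)) < (b + b)) && ((a / -2) < max(a, b))) -> false; acc = -52; tmp = 49; return -2548
verdict: not equivalent; witness: a=-3, b=2


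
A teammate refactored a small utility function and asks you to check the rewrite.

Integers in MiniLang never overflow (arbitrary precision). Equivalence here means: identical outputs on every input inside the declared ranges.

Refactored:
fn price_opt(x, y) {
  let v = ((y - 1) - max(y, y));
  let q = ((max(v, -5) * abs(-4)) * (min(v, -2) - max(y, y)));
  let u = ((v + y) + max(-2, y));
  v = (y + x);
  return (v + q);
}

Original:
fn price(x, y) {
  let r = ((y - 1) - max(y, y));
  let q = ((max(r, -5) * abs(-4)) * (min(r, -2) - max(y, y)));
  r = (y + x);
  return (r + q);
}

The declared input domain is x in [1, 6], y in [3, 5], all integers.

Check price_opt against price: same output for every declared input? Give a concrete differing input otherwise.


Reading the diff, among the changes: min/max/abs usage differs; arithmetic usage differs; local variable names differ; statement counts differ; constant usage differs.
As a probe, take x=5, y=4: price runs r becomes -1; next q becomes 24; next r becomes 9; next final value 33; price_opt runs v becomes -1; next q becomes 24; next u becomes 7; next v becomes 9; next final value 33; both end at 33.
An exhaustive pass over the 18 declared inputs shows identical outputs.
verdict: equivalent


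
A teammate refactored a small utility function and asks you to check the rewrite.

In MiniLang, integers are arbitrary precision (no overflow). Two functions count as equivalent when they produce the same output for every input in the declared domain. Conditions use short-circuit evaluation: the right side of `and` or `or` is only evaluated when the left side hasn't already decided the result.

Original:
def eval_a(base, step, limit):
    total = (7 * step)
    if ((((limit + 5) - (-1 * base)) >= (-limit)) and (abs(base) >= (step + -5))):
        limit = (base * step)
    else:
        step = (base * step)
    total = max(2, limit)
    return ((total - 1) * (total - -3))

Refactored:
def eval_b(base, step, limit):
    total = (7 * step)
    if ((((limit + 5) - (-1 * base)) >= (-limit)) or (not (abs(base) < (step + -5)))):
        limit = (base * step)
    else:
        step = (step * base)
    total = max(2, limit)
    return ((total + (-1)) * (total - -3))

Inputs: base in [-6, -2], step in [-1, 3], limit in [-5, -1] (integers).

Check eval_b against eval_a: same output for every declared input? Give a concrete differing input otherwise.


Consider the input base=-6, step=-1, limit=-5.
eval_a: total=-7, then ((((limit + 5) - (-1 * base)) >= (-limit)) and (abs(base) >= (step + -5))) is false, then step=6, then total=2, then returns 5
eval_b: total=-7, then ((((limit + 5) - (-1 * base)) >= (-limit)) or (not (abs(base) < (step + -5)))) is true, then limit=6, then total=6, then returns 45
5 != 45, so the rewrite changes behavior.
verdict: not equivalent; witness: base=-6, step=-1, limit=-5


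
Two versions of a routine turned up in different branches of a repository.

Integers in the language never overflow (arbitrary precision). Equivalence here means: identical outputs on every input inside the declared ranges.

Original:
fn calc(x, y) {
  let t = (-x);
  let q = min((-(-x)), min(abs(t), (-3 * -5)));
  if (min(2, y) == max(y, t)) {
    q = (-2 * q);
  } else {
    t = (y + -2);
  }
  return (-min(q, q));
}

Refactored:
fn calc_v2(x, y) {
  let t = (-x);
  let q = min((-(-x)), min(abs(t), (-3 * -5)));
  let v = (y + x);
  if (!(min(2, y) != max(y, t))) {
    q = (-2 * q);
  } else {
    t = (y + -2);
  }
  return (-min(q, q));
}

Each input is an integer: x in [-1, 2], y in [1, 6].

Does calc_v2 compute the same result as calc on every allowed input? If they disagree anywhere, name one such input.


Reading the diff, among the changes: arithmetic usage differs, and comparison usage differs, and statement counts differ, and boolean connective usage differs, and local variable names differ.
One worked example (x=-1, y=3) — calc: t becomes 1; next q becomes -1; next (min(2, y) == max(y, t)) evaluates to false; next t becomes 1; next final value 1; calc_v2: t becomes 1; next q becomes -1; next v becomes 2; next (!(min(2, y) != max(y, t))) evaluates to false; next t becomes 1; next final value 1; agreement on 1.
Every one of the 24 inputs gives matching results.
verdict: equivalent


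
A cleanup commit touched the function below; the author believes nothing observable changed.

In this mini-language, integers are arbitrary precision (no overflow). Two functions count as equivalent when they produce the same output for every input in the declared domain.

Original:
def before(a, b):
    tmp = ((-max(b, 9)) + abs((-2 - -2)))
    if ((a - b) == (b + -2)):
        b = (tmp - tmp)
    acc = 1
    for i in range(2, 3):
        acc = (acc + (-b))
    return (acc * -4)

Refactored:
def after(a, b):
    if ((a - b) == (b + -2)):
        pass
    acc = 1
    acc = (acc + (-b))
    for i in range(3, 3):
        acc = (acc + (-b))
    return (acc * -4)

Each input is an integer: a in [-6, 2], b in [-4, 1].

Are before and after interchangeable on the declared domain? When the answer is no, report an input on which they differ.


There is a counterexample at a=-6, b=-2: -4 on one side, -12 on the other.
before: tmp=-9, then ((a - b) == (b + -2)) is true, then b=0, then acc=1, then (i=2), then acc=1, then returns -4
after: ((a - b) == (b + -2)) is true, then acc=1, then acc=3, then the loop over i runs zero times, then returns -12
verdict: not equivalent; witness: a=-6, b=-2


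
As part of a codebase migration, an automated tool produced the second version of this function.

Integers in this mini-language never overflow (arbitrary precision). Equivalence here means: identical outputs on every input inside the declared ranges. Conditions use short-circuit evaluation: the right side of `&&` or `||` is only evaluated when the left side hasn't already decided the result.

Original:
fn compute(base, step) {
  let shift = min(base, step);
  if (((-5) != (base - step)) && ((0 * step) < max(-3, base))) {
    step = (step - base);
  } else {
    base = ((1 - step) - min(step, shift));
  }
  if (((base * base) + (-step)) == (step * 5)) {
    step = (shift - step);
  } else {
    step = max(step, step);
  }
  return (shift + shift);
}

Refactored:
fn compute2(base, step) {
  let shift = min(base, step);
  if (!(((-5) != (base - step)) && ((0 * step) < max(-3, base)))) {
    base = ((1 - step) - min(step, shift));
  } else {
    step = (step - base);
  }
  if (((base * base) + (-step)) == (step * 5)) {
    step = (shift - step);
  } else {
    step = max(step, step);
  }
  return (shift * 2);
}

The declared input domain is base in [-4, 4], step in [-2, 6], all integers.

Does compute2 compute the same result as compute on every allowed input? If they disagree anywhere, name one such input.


Behavior is preserved: although boolean connective usage differs; constant usage differs; arithmetic usage differs, the outputs never diverge.
As a probe, take base=1, step=2: compute runs shift = 1; (((-5) != (base - step)) && ((0 * step) < max(-3, base))) -> true; step = 1; (((base * base) + (-step)) == (step * 5)) -> false; step = 1; return 2; compute2 runs shift = 1; (!(((-5) != (base - step)) && ((0 * step) < max(-3, base)))) -> false; step = 1; (((base * base) + (-step)) == (step * 5)) -> false; step = 1; return 2; both end at 2.
Every one of the 81 inputs gives matching results.
verdict: equivalent


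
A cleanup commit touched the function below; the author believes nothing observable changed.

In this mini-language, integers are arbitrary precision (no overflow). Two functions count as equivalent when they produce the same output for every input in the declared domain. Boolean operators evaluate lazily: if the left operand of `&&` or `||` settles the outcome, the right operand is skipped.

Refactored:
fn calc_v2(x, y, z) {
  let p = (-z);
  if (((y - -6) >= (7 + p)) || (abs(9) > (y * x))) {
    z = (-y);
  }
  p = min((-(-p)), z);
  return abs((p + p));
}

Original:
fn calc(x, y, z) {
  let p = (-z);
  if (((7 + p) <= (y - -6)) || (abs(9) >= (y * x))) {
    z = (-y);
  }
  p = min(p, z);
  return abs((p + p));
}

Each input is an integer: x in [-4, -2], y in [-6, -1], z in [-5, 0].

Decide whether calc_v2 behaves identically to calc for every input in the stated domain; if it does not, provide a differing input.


There is a counterexample at x=-3, y=-3, z=-5: 6 on one side, 10 on the other.
calc: p := 5 | (((7 + p) <= (y - -6)) || (abs(9) >= (y * x))): true | z := 3 | p := 3 | result 6
calc_v2: p := 5 | (((y - -6) >= (7 + p)) || (abs(9) > (y * x))): false | p := -5 | result 10
verdict: not equivalent; witness: x=-3, y=-3, z=-5


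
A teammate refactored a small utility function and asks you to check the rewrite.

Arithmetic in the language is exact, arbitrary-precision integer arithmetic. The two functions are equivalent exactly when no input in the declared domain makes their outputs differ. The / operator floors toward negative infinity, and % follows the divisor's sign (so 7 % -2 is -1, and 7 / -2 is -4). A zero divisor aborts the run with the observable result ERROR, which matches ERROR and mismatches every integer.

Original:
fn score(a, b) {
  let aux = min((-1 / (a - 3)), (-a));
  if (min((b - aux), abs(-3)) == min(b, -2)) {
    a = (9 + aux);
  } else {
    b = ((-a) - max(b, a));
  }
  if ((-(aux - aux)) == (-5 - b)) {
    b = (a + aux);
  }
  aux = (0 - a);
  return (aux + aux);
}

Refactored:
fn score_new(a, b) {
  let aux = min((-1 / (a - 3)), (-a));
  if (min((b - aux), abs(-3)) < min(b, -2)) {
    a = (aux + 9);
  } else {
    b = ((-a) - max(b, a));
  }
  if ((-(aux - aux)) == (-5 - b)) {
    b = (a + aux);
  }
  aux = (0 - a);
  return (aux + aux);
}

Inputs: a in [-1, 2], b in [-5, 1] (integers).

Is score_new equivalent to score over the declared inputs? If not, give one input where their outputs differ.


There is a counterexample at a=-1, b=-5: -18 on one side, 2 on the other.
score: aux := 0 | (min((b - aux), abs(-3)) == min(b, -2)): true | a := 9 | ((-(aux - aux)) == (-5 - b)): true | b := 9 | aux := -9 | result -18
score_new: aux := 0 | (min((b - aux), abs(-3)) < min(b, -2)): false | b := 2 | ((-(aux - aux)) == (-5 - b)): false | aux := 1 | result 2
verdict: not equivalent; witness: a=-1, b=-5


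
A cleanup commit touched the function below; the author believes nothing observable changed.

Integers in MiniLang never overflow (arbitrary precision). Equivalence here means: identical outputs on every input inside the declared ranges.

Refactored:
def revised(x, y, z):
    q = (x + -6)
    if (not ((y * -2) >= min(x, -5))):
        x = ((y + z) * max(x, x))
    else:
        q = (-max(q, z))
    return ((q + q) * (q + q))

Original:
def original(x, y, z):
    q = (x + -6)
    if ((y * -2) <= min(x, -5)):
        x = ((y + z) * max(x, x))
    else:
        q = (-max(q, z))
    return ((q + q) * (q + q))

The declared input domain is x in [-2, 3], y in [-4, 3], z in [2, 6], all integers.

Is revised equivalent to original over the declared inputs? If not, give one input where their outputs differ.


Whatever the rewrite altered, no input in the stated domain can expose a difference; all 240 inputs agree.
verdict: equivalent


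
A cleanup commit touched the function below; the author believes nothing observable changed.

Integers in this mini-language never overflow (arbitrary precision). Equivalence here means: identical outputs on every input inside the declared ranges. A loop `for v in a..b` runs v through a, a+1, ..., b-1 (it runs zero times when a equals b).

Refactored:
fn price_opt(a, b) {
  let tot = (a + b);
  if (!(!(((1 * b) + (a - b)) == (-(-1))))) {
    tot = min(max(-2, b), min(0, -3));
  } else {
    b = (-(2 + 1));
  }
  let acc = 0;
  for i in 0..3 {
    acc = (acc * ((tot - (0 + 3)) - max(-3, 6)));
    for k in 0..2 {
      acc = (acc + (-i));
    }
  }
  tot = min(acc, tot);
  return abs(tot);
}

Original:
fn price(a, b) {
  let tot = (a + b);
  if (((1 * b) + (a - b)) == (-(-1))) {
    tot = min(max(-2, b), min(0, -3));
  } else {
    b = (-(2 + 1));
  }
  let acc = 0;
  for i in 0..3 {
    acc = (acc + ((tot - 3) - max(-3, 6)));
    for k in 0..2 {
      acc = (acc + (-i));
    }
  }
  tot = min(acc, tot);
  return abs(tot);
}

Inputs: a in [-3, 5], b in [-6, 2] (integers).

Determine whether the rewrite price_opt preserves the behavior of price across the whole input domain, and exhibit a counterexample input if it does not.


The rewrite breaks on a=-3, b=-6, where the results are 60 and 9.
price: tot becomes -9; next (((1 * b) + (a - b)) == (-(-1))) evaluates to false; next b becomes -3; next acc becomes 0; next at i=0:; next acc becomes -18; next at k=0:; next acc becomes -18; next at k=1:; next acc becomes -18; next at i=1:; next acc becomes -36; next at k=0:; next acc becomes -37; next at k=1:; next acc becomes -38; next at i=2:; next acc becomes -56; next at k=0:; next acc becomes -58; next at k=1:; next acc becomes -60; next tot becomes -60; next final value 60
price_opt: tot becomes -9; next (!(!(((1 * b) + (a - b)) == (-(-1))))) evaluates to false; next b becomes -3; next acc becomes 0; next at i=0:; next acc becomes 0; next at k=0:; next acc becomes 0; next at k=1:; next acc becomes 0; next at i=1:; next acc becomes 0; next at k=0:; next acc becomes -1; next at k=1:; next acc becomes -2; next at i=2:; next acc becomes 36; next at k=0:; next acc becomes 34; next at k=1:; next acc becomes 32; next tot becomes -9; next final value 9
verdict: not equivalent; witness: a=-3, b=-6


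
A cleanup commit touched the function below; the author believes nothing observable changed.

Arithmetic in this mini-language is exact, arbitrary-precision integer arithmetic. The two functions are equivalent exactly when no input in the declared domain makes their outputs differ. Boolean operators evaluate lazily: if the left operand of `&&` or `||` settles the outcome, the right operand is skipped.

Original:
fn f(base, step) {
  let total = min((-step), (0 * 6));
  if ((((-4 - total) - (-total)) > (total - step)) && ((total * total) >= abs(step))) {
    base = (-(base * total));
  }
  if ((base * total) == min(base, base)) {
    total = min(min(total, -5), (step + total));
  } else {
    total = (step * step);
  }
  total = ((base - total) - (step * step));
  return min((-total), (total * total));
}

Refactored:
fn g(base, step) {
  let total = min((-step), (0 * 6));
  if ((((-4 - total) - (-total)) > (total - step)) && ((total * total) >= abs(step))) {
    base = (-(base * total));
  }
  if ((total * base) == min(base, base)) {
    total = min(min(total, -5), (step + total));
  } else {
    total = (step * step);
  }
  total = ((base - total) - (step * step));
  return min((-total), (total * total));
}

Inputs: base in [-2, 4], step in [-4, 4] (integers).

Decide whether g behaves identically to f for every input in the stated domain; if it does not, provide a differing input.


Comparing the listings, the differences include: same computation, different form.
As a probe, take base=3, step=3: f runs total=-3, then ((((-4 - total) - (-total)) > (total - step)) && ((total * total) >= abs(step))) is true, then base=9, then ((base * total) == min(base, base)) is false, then total=9, then total=-9, then returns 9; g runs total=-3, then ((((-4 - total) - (-total)) > (total - step)) && ((total * total) >= abs(step))) is true, then base=9, then ((total * base) == min(base, base)) is false, then total=9, then total=-9, then returns 9; both end at 9.
Across all 63 domain points the two functions coincide.
verdict: equivalent
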